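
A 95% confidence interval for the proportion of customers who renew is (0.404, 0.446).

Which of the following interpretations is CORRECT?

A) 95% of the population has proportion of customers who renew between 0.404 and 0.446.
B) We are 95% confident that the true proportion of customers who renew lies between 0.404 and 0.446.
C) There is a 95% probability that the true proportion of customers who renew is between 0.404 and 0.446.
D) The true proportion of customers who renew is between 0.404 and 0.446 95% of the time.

A confidence interval represents our confidence in the procedure, not a probability statement about the parameter.

Key concept: If we repeated this sampling process many times and computed a 95% CI each time, about 95% of those intervals would contain the true population parameter.

For this specific interval (0.404, 0.446):
- Midpoint (point estimate): 0.425
- Margin of error: 0.021

The correct interpretation is the one stating confidence that the true parameter lies in the interval — option B.

B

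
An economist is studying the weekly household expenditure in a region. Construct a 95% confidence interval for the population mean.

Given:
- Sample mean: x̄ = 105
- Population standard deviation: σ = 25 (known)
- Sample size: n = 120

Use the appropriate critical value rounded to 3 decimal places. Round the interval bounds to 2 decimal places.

The population standard deviation σ is known, so use a z-interval (standard normal critical value).

For 95% confidence, z* = 1.96 (from standard normal table)

Standard error: SE = σ/√n = 25/√120 = 2.282177

Margin of error: E = z* × SE = 1.96 × 2.282177 = 4.4731

Z-interval: x̄ ± E = 105 ± 4.4731 = (100.5269, 109.4731)

Rounded to 2 decimal places:

(100.53, 109.47)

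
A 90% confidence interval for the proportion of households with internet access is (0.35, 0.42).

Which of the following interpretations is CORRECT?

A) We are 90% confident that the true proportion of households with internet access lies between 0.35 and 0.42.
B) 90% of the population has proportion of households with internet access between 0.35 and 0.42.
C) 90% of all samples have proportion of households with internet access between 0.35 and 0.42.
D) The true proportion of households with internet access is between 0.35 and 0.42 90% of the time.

A confidence interval represents our confidence in the procedure, not a probability statement about the parameter.

Key concept: If we repeated this sampling process many times and computed a 90% CI each time, about 90% of those intervals would contain the true population parameter.

For this specific interval (0.35, 0.42):
- Midpoint (point estimate): 0.385
- Margin of error: 0.035

The correct interpretation is the one stating confidence that the true parameter lies in the interval — option A.

A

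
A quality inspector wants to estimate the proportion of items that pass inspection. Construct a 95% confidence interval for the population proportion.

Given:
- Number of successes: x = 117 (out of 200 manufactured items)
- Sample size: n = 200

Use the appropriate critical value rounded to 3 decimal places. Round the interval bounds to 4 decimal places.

Sample proportion: p̂ = 117/200 = 0.585000

Check conditions for normal approximation:
  np̂ = 117 ≥ 10 ✓
  n(1-p̂) = 83 ≥ 10 ✓

The sample is large enough, so use a z-interval (normal approximation) for the proportion.

For 95% confidence, z* = 1.96 (from standard normal table)

Standard error: SE = √(p̂(1-p̂)/n) = √(0.585000×0.415000/200) = 0.03484071

Margin of error: E = z* × SE = 1.96 × 0.03484071 = 0.068288

Z-interval: p̂ ± E = 0.585000 ± 0.068288 = (0.516712, 0.653288)

Rounded to 4 decimal places:

(0.5167, 0.6533)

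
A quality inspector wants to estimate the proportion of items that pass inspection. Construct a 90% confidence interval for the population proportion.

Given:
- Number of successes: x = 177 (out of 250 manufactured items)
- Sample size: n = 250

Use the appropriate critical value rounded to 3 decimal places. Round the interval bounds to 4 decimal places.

Sample proportion: p̂ = 177/250 = 0.708000

Check conditions for normal approximation:
  np̂ = 177 ≥ 10 ✓
  n(1-p̂) = 73 ≥ 10 ✓

The sample is large enough, so use a z-interval (normal approximation) for the proportion.

For 90% confidence, z* = 1.645 (from standard normal table)

Standard error: SE = √(p̂(1-p̂)/n) = √(0.708000×0.292000/250) = 0.02875663

Margin of error: E = z* × SE = 1.645 × 0.02875663 = 0.047305

Z-interval: p̂ ± E = 0.708000 ± 0.047305 = (0.660695, 0.755305)

Rounded to 4 decimal places:

(0.6607, 0.7553)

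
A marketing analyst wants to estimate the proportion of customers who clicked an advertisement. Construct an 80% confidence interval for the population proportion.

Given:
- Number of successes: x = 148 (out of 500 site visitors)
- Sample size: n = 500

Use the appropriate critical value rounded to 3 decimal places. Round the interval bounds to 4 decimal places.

Sample proportion: p̂ = 148/500 = 0.296000

Check conditions for normal approximation:
  np̂ = 148 ≥ 10 ✓
  n(1-p̂) = 352 ≥ 10 ✓

The sample is large enough, so use a z-interval (normal approximation) for the proportion.

For 80% confidence, z* = 1.282 (from standard normal table)

Standard error: SE = √(p̂(1-p̂)/n) = √(0.296000×0.704000/500) = 0.02041490

Margin of error: E = z* × SE = 1.282 × 0.02041490 = 0.026172

Z-interval: p̂ ± E = 0.296000 ± 0.026172 = (0.269828, 0.322172)

Rounded to 4 decimal places:

(0.2698, 0.3222)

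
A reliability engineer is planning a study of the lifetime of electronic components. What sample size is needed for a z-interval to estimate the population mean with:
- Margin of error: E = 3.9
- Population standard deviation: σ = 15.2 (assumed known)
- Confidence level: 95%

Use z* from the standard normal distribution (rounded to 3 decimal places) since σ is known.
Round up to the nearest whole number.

Using z* since population σ is known (z-interval formula).

For 95% confidence, z* = 1.96 (from standard normal table)

Sample size formula for z-interval: n = (z*σ/E)²

n = (1.96 × 15.2 / 3.9)²
  = (7.638974)²
  = 58.3539

Round up to the nearest whole number: n = 59

59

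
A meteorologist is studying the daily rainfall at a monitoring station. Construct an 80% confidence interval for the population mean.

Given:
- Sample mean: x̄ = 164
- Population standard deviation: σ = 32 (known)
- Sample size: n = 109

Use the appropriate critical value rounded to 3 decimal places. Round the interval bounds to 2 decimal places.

The population standard deviation σ is known, so use a z-interval (standard normal critical value).

For 80% confidence, z* = 1.282 (from standard normal table)

Standard error: SE = σ/√n = 32/√109 = 3.065044

Margin of error: E = z* × SE = 1.282 × 3.065044 = 3.9294

Z-interval: x̄ ± E = 164 ± 3.9294 = (160.0706, 167.9294)

Rounded to 2 decimal places:

(160.07, 167.93)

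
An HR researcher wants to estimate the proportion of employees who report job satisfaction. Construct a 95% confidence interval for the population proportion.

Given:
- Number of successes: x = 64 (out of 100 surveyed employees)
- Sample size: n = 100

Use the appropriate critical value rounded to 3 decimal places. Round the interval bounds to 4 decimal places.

Sample proportion: p̂ = 64/100 = 0.640000

Check conditions for normal approximation:
  np̂ = 64 ≥ 10 ✓
  n(1-p̂) = 36 ≥ 10 ✓

The sample is large enough, so use a z-interval (normal approximation) for the proportion.

For 95% confidence, z* = 1.96 (from standard normal table)

Standard error: SE = √(p̂(1-p̂)/n) = √(0.640000×0.360000/100) = 0.04800000

Margin of error: E = z* × SE = 1.96 × 0.04800000 = 0.094080

Z-interval: p̂ ± E = 0.640000 ± 0.094080 = (0.545920, 0.734080)

Rounded to 4 decimal places:

(0.5459, 0.7341)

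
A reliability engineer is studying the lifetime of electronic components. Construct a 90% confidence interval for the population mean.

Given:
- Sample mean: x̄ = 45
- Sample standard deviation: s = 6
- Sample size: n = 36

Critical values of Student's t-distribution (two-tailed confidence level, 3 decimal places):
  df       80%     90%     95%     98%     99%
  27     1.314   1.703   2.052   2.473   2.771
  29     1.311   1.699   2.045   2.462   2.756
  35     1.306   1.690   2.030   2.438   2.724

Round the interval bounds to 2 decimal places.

The population standard deviation σ is unknown (only the sample standard deviation s is given), so use a t-interval with df = n - 1 = 36 - 1 = 35.

For 90% confidence with df = 35, t* = 1.690 (from t-table)

Standard error: SE = s/√n = 6/√36 = 1.000000

Margin of error: E = t* × SE = 1.690 × 1.000000 = 1.6900

T-interval: x̄ ± E = 45 ± 1.6900 = (43.3100, 46.6900)

Rounded to 2 decimal places:

(43.31, 46.69)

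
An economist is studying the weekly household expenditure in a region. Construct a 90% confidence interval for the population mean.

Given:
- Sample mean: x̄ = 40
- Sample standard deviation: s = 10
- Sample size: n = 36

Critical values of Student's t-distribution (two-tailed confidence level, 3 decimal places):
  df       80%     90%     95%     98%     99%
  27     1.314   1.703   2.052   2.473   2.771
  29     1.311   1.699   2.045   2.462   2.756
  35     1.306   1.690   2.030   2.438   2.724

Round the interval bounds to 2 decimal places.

The population standard deviation σ is unknown (only the sample standard deviation s is given), so use a t-interval with df = n - 1 = 36 - 1 = 35.

For 90% confidence with df = 35, t* = 1.690 (from t-table)

Standard error: SE = s/√n = 10/√36 = 1.666667

Margin of error: E = t* × SE = 1.690 × 1.666667 = 2.8167

T-interval: x̄ ± E = 40 ± 2.8167 = (37.1833, 42.8167)

Rounded to 2 decimal places:

(37.18, 42.82)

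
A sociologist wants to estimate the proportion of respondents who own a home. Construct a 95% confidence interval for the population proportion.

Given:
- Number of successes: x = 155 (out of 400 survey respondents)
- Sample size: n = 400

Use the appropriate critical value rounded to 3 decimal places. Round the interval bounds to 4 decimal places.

Sample proportion: p̂ = 155/400 = 0.387500

Check conditions for normal approximation:
  np̂ = 155 ≥ 10 ✓
  n(1-p̂) = 245 ≥ 10 ✓

The sample is large enough, so use a z-interval (normal approximation) for the proportion.

For 95% confidence, z* = 1.96 (from standard normal table)

Standard error: SE = √(p̂(1-p̂)/n) = √(0.387500×0.612500/400) = 0.02435897

Margin of error: E = z* × SE = 1.96 × 0.02435897 = 0.047744

Z-interval: p̂ ± E = 0.387500 ± 0.047744 = (0.339756, 0.435244)

Rounded to 4 decimal places:

(0.3398, 0.4352)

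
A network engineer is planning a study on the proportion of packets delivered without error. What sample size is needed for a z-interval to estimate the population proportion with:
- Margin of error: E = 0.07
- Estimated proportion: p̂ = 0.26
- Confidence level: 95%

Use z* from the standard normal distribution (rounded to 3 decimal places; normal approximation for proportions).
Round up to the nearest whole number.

Using z* for proportion z-interval (normal approximation).

For 95% confidence, z* = 1.96 (from standard normal table)

Sample size formula for proportion z-interval: n = z*²p̂(1-p̂)/E²

n = 1.96² × 0.26 × 0.74 / 0.07²
  = 3.8416 × 0.1924 / 0.0049
  = 150.8416

Round up to the nearest whole number: n = 151

151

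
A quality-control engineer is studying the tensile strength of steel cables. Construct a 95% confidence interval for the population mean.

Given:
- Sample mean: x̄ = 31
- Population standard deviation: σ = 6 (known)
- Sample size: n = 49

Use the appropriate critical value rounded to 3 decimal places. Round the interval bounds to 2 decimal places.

The population standard deviation σ is known, so use a z-interval (standard normal critical value).

For 95% confidence, z* = 1.96 (from standard normal table)

Standard error: SE = σ/√n = 6/√49 = 0.857143

Margin of error: E = z* × SE = 1.96 × 0.857143 = 1.6800

Z-interval: x̄ ± E = 31 ± 1.6800 = (29.3200, 32.6800)

Rounded to 2 decimal places:

(29.32, 32.68)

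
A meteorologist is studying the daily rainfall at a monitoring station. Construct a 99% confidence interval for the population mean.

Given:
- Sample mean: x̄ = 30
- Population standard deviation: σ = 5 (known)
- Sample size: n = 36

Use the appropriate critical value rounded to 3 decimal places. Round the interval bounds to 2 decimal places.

The population standard deviation σ is known, so use a z-interval (standard normal critical value).

For 99% confidence, z* = 2.576 (from standard normal table)

Standard error: SE = σ/√n = 5/√36 = 0.833333

Margin of error: E = z* × SE = 2.576 × 0.833333 = 2.1467

Z-interval: x̄ ± E = 30 ± 2.1467 = (27.8533, 32.1467)

Rounded to 2 decimal places:

(27.85, 32.15)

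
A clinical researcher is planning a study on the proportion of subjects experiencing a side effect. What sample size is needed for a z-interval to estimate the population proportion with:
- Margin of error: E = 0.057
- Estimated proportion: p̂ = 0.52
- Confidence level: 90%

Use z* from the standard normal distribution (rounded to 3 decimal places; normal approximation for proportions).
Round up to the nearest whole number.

Using z* for proportion z-interval (normal approximation).

For 90% confidence, z* = 1.645 (from standard normal table)

Sample size formula for proportion z-interval: n = z*²p̂(1-p̂)/E²

n = 1.645² × 0.52 × 0.48 / 0.057²
  = 2.706025 × 0.2496 / 0.003249
  = 207.8867

Round up to the nearest whole number: n = 208

208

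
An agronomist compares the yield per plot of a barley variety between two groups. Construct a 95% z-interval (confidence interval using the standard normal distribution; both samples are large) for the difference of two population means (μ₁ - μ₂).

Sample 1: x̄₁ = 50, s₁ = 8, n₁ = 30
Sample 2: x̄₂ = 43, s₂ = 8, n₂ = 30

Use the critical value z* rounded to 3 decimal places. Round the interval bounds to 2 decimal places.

Both samples are large (n₁ = 30 ≥ 30, n₂ = 30 ≥ 30), so a z-interval for the difference of means applies.

Point estimate: x̄₁ - x̄₂ = 50 - 43 = 7

Standard error: SE = √(s₁²/n₁ + s₂²/n₂)
= √(8²/30 + 8²/30)
= √(2.133333 + 2.133333)
= 2.065591

For 95% confidence, z* = 1.96 (from standard normal table)
Margin of error: E = z* × SE = 1.96 × 2.065591 = 4.0486

Z-interval: (x̄₁ - x̄₂) ± E = 7 ± 4.0486 = (2.9514, 11.0486)

Rounded to 2 decimal places:

(2.95, 11.05)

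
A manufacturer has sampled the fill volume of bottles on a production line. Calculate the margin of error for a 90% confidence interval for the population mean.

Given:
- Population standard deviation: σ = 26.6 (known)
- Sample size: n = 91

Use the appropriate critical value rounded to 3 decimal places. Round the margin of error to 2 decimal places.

The population standard deviation σ is known, so use the z-interval margin of error formula.

For 90% confidence, z* = 1.645 (from standard normal table)

Margin of error formula for z-interval: E = z* × σ/√n

E = 1.645 × 26.6/√91
  = 1.645 × 2.788438
  = 4.5870

Rounded to 2 decimal places:

4.59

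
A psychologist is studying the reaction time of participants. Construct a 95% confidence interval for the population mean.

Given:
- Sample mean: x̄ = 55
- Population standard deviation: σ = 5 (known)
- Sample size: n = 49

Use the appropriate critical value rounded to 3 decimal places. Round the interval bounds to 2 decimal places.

The population standard deviation σ is known, so use a z-interval (standard normal critical value).

For 95% confidence, z* = 1.96 (from standard normal table)

Standard error: SE = σ/√n = 5/√49 = 0.714286

Margin of error: E = z* × SE = 1.96 × 0.714286 = 1.4000

Z-interval: x̄ ± E = 55 ± 1.4000 = (53.6000, 56.4000)

Rounded to 2 decimal places:

(53.60, 56.40)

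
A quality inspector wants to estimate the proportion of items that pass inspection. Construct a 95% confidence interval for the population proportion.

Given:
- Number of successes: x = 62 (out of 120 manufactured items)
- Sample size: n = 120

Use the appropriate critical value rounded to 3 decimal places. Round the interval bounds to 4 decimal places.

Sample proportion: p̂ = 62/120 = 0.516667

Check conditions for normal approximation:
  np̂ = 62 ≥ 10 ✓
  n(1-p̂) = 58 ≥ 10 ✓

The sample is large enough, so use a z-interval (normal approximation) for the proportion.

For 95% confidence, z* = 1.96 (from standard normal table)

Standard error: SE = √(p̂(1-p̂)/n) = √(0.516667×0.483333/120) = 0.04561818

Margin of error: E = z* × SE = 1.96 × 0.04561818 = 0.089412

Z-interval: p̂ ± E = 0.516667 ± 0.089412 = (0.427255, 0.606078)

Rounded to 4 decimal places:

(0.4273, 0.6061)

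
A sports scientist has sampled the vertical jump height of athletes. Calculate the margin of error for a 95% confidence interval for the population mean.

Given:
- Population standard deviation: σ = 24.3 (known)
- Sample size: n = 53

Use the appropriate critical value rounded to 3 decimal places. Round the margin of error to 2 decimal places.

The population standard deviation σ is known, so use the z-interval margin of error formula.

For 95% confidence, z* = 1.96 (from standard normal table)

Margin of error formula for z-interval: E = z* × σ/√n

E = 1.96 × 24.3/√53
  = 1.96 × 3.337862
  = 6.5422

Rounded to 2 decimal places:

6.54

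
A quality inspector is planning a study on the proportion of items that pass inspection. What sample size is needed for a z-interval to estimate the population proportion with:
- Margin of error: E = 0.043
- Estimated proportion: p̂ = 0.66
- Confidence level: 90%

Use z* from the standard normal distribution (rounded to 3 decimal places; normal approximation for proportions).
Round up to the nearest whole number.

Using z* for proportion z-interval (normal approximation).

For 90% confidence, z* = 1.645 (from standard normal table)

Sample size formula for proportion z-interval: n = z*²p̂(1-p̂)/E²

n = 1.645² × 0.66 × 0.34 / 0.043²
  = 2.706025 × 0.2244 / 0.001849
  = 328.4110

Round up to the nearest whole number: n = 329

329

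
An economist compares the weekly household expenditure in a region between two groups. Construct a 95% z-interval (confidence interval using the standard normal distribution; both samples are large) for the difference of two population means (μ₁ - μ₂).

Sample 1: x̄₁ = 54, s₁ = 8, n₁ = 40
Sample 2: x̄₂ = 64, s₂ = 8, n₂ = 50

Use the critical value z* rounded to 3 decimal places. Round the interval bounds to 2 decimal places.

Both samples are large (n₁ = 40 ≥ 30, n₂ = 50 ≥ 30), so a z-interval for the difference of means applies.

Point estimate: x̄₁ - x̄₂ = 54 - 64 = -10

Standard error: SE = √(s₁²/n₁ + s₂²/n₂)
= √(8²/40 + 8²/50)
= √(1.600000 + 1.280000)
= 1.697056

For 95% confidence, z* = 1.96 (from standard normal table)
Margin of error: E = z* × SE = 1.96 × 1.697056 = 3.3262

Z-interval: (x̄₁ - x̄₂) ± E = -10 ± 3.3262 = (-13.3262, -6.6738)

Rounded to 2 decimal places:

(-13.33, -6.67)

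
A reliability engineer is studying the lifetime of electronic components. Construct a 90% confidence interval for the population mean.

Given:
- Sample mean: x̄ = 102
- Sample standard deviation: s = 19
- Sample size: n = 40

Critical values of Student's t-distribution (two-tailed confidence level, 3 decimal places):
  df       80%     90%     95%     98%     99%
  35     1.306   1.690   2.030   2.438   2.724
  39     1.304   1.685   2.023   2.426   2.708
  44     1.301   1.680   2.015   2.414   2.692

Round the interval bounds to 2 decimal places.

The population standard deviation σ is unknown (only the sample standard deviation s is given), so use a t-interval with df = n - 1 = 40 - 1 = 39.

For 90% confidence with df = 39, t* = 1.685 (from t-table)

Standard error: SE = s/√n = 19/√40 = 3.004164

Margin of error: E = t* × SE = 1.685 × 3.004164 = 5.0620

T-interval: x̄ ± E = 102 ± 5.0620 = (96.9380, 107.0620)

Rounded to 2 decimal places:

(96.94, 107.06)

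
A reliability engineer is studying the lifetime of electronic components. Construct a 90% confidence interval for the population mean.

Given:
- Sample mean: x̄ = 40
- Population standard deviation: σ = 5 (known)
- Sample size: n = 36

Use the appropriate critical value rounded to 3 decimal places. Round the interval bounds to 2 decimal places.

The population standard deviation σ is known, so use a z-interval (standard normal critical value).

For 90% confidence, z* = 1.645 (from standard normal table)

Standard error: SE = σ/√n = 5/√36 = 0.833333

Margin of error: E = z* × SE = 1.645 × 0.833333 = 1.3708

Z-interval: x̄ ± E = 40 ± 1.3708 = (38.6292, 41.3708)

Rounded to 2 decimal places:

(38.63, 41.37)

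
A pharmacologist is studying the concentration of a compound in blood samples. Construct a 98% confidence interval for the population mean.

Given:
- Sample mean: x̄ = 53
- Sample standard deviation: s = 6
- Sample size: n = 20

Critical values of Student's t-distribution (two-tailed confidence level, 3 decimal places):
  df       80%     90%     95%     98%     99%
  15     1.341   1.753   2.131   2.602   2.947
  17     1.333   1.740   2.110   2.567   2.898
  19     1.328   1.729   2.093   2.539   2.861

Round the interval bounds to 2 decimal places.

The population standard deviation σ is unknown (only the sample standard deviation s is given), so use a t-interval with df = n - 1 = 20 - 1 = 19.

For 98% confidence with df = 19, t* = 2.539 (from t-table)

Standard error: SE = s/√n = 6/√20 = 1.341641

Margin of error: E = t* × SE = 2.539 × 1.341641 = 3.4064

T-interval: x̄ ± E = 53 ± 3.4064 = (49.5936, 56.4064)

Rounded to 2 decimal places:

(49.59, 56.41)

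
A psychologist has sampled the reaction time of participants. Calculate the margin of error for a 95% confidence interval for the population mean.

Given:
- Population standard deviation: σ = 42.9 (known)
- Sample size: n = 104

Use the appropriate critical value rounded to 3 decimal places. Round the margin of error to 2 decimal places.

The population standard deviation σ is known, so use the z-interval margin of error formula.

For 95% confidence, z* = 1.96 (from standard normal table)

Margin of error formula for z-interval: E = z* × σ/√n

E = 1.96 × 42.9/√104
  = 1.96 × 4.206691
  = 8.2451

Rounded to 2 decimal places:

8.25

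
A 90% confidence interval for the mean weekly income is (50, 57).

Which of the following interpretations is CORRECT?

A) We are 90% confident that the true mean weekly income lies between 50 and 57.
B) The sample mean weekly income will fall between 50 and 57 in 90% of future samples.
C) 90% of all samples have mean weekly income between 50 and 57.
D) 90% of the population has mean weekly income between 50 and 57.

A confidence interval represents our confidence in the procedure, not a probability statement about the parameter.

Key concept: If we repeated this sampling process many times and computed a 90% CI each time, about 90% of those intervals would contain the true population parameter.

For this specific interval (50, 57):
- Midpoint (point estimate): 53.5
- Margin of error: 3.5

The correct interpretation is the one stating confidence that the true parameter lies in the interval — option A.

A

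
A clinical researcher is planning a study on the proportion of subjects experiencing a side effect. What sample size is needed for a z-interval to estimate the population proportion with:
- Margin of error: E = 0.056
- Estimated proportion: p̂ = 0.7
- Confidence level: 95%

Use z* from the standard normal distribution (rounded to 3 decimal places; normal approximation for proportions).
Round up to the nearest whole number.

Using z* for proportion z-interval (normal approximation).

For 95% confidence, z* = 1.96 (from standard normal table)

Sample size formula for proportion z-interval: n = z*²p̂(1-p̂)/E²

n = 1.96² × 0.7 × 0.3 / 0.056²
  = 3.8416 × 0.21 / 0.003136
  = 257.2500

Round up to the nearest whole number: n = 258

258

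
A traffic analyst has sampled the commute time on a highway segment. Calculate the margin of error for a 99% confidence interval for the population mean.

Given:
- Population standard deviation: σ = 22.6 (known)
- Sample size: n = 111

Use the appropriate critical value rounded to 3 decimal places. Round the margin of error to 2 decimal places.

The population standard deviation σ is known, so use the z-interval margin of error formula.

For 99% confidence, z* = 2.576 (from standard normal table)

Margin of error formula for z-interval: E = z* × σ/√n

E = 2.576 × 22.6/√111
  = 2.576 × 2.145097
  = 5.5258

Rounded to 2 decimal places:

5.53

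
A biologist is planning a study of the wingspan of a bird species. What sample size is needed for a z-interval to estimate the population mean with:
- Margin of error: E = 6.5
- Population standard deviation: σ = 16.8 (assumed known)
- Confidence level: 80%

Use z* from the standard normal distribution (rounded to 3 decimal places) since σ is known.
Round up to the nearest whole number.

Using z* since population σ is known (z-interval formula).

For 80% confidence, z* = 1.282 (from standard normal table)

Sample size formula for z-interval: n = (z*σ/E)²

n = (1.282 × 16.8 / 6.5)²
  = (3.313477)²
  = 10.9791

Round up to the nearest whole number: n = 11

11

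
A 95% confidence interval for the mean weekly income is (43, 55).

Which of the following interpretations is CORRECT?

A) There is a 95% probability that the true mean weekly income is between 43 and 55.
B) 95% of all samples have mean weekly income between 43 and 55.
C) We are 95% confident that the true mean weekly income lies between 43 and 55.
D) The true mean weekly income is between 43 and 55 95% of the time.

A confidence interval represents our confidence in the procedure, not a probability statement about the parameter.

Key concept: If we repeated this sampling process many times and computed a 95% CI each time, about 95% of those intervals would contain the true population parameter.

For this specific interval (43, 55):
- Midpoint (point estimate): 49
- Margin of error: 6

The correct interpretation is the one stating confidence that the true parameter lies in the interval — option C.

C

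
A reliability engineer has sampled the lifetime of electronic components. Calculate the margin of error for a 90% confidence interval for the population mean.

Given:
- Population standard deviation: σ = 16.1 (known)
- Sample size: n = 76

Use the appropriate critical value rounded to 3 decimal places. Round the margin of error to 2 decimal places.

The population standard deviation σ is known, so use the z-interval margin of error formula.

For 90% confidence, z* = 1.645 (from standard normal table)

Margin of error formula for z-interval: E = z* × σ/√n

E = 1.645 × 16.1/√76
  = 1.645 × 1.846797
  = 3.0380

Rounded to 2 decimal places:

3.04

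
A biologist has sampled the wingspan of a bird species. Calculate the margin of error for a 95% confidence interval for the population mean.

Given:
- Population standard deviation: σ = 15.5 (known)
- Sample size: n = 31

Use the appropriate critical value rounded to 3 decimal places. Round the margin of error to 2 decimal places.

The population standard deviation σ is known, so use the z-interval margin of error formula.

For 95% confidence, z* = 1.96 (from standard normal table)

Margin of error formula for z-interval: E = z* × σ/√n

E = 1.96 × 15.5/√31
  = 1.96 × 2.783882
  = 5.4564

Rounded to 2 decimal places:

5.46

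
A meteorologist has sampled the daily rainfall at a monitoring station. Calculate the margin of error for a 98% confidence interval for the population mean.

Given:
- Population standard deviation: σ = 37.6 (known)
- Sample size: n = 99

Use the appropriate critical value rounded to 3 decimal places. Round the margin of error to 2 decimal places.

The population standard deviation σ is known, so use the z-interval margin of error formula.

For 98% confidence, z* = 2.326 (from standard normal table)

Margin of error formula for z-interval: E = z* × σ/√n

E = 2.326 × 37.6/√99
  = 2.326 × 3.778942
  = 8.7898

Rounded to 2 decimal places:

8.79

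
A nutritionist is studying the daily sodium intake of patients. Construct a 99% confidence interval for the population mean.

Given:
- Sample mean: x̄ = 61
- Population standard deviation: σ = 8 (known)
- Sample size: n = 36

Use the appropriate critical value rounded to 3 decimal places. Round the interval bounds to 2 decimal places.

The population standard deviation σ is known, so use a z-interval (standard normal critical value).

For 99% confidence, z* = 2.576 (from standard normal table)

Standard error: SE = σ/√n = 8/√36 = 1.333333

Margin of error: E = z* × SE = 2.576 × 1.333333 = 3.4347

Z-interval: x̄ ± E = 61 ± 3.4347 = (57.5653, 64.4347)

Rounded to 2 decimal places:

(57.57, 64.43)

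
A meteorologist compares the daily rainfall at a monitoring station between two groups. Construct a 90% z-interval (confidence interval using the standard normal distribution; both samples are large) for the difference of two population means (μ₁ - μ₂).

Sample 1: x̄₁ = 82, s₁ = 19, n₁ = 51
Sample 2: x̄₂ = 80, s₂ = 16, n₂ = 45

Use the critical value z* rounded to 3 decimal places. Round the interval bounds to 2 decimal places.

Both samples are large (n₁ = 51 ≥ 30, n₂ = 45 ≥ 30), so a z-interval for the difference of means applies.

Point estimate: x̄₁ - x̄₂ = 82 - 80 = 2

Standard error: SE = √(s₁²/n₁ + s₂²/n₂)
= √(19²/51 + 16²/45)
= √(7.078431 + 5.688889)
= 3.573139

For 90% confidence, z* = 1.645 (from standard normal table)
Margin of error: E = z* × SE = 1.645 × 3.573139 = 5.8778

Z-interval: (x̄₁ - x̄₂) ± E = 2 ± 5.8778 = (-3.8778, 7.8778)

Rounded to 2 decimal places:

(-3.88, 7.88)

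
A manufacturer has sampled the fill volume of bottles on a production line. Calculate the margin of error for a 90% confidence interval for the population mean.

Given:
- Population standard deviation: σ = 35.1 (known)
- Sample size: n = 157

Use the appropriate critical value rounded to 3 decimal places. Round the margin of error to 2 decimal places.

The population standard deviation σ is known, so use the z-interval margin of error formula.

For 90% confidence, z* = 1.645 (from standard normal table)

Margin of error formula for z-interval: E = z* × σ/√n

E = 1.645 × 35.1/√157
  = 1.645 × 2.801285
  = 4.6081

Rounded to 2 decimal places:

4.61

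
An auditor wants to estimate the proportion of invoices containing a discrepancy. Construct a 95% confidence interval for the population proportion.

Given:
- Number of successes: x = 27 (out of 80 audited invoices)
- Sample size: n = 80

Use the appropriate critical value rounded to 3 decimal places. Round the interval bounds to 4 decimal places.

Sample proportion: p̂ = 27/80 = 0.337500

Check conditions for normal approximation:
  np̂ = 27 ≥ 10 ✓
  n(1-p̂) = 53 ≥ 10 ✓

The sample is large enough, so use a z-interval (normal approximation) for the proportion.

For 95% confidence, z* = 1.96 (from standard normal table)

Standard error: SE = √(p̂(1-p̂)/n) = √(0.337500×0.662500/80) = 0.05286702

Margin of error: E = z* × SE = 1.96 × 0.05286702 = 0.103619

Z-interval: p̂ ± E = 0.337500 ± 0.103619 = (0.233881, 0.441119)

Rounded to 4 decimal places:

(0.2339, 0.4411)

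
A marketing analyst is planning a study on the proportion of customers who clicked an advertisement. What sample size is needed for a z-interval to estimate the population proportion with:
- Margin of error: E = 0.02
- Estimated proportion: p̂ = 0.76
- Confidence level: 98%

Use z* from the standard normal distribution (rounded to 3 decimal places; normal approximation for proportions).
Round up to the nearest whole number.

Using z* for proportion z-interval (normal approximation).

For 98% confidence, z* = 2.326 (from standard normal table)

Sample size formula for proportion z-interval: n = z*²p̂(1-p̂)/E²

n = 2.326² × 0.76 × 0.24 / 0.02²
  = 5.410276 × 0.1824 / 0.0004
  = 2467.0859

Round up to the nearest whole number: n = 2468

2468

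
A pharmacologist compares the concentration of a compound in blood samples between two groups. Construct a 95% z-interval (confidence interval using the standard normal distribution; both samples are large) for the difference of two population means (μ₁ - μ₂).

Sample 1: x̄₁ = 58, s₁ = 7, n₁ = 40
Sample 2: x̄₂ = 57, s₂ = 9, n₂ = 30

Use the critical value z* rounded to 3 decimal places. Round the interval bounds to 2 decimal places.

Both samples are large (n₁ = 40 ≥ 30, n₂ = 30 ≥ 30), so a z-interval for the difference of means applies.

Point estimate: x̄₁ - x̄₂ = 58 - 57 = 1

Standard error: SE = √(s₁²/n₁ + s₂²/n₂)
= √(7²/40 + 9²/30)
= √(1.225000 + 2.700000)
= 1.981161

For 95% confidence, z* = 1.96 (from standard normal table)
Margin of error: E = z* × SE = 1.96 × 1.981161 = 3.8831

Z-interval: (x̄₁ - x̄₂) ± E = 1 ± 3.8831 = (-2.8831, 4.8831)

Rounded to 2 decimal places:

(-2.88, 4.88)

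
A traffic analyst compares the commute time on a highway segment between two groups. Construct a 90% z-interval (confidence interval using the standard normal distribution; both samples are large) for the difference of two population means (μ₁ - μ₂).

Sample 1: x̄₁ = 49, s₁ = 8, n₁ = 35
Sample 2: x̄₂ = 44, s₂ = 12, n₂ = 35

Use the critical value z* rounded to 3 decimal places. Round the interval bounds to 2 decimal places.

Both samples are large (n₁ = 35 ≥ 30, n₂ = 35 ≥ 30), so a z-interval for the difference of means applies.

Point estimate: x̄₁ - x̄₂ = 49 - 44 = 5

Standard error: SE = √(s₁²/n₁ + s₂²/n₂)
= √(8²/35 + 12²/35)
= √(1.828571 + 4.114286)
= 2.437798

For 90% confidence, z* = 1.645 (from standard normal table)
Margin of error: E = z* × SE = 1.645 × 2.437798 = 4.0102

Z-interval: (x̄₁ - x̄₂) ± E = 5 ± 4.0102 = (0.9898, 9.0102)

Rounded to 2 decimal places:

(0.99, 9.01)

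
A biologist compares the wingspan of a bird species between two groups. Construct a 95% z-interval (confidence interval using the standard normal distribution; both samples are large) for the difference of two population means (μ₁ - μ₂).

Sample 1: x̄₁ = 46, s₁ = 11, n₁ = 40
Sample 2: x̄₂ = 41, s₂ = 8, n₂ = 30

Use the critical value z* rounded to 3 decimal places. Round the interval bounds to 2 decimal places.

Both samples are large (n₁ = 40 ≥ 30, n₂ = 30 ≥ 30), so a z-interval for the difference of means applies.

Point estimate: x̄₁ - x̄₂ = 46 - 41 = 5

Standard error: SE = √(s₁²/n₁ + s₂²/n₂)
= √(11²/40 + 8²/30)
= √(3.025000 + 2.133333)
= 2.271196

For 95% confidence, z* = 1.96 (from standard normal table)
Margin of error: E = z* × SE = 1.96 × 2.271196 = 4.4515

Z-interval: (x̄₁ - x̄₂) ± E = 5 ± 4.4515 = (0.5485, 9.4515)

Rounded to 2 decimal places:

(0.55, 9.45)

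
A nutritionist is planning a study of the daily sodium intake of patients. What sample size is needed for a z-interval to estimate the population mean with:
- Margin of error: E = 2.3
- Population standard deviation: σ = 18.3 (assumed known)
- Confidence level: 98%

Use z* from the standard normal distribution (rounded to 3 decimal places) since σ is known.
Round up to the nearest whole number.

Using z* since population σ is known (z-interval formula).

For 98% confidence, z* = 2.326 (from standard normal table)

Sample size formula for z-interval: n = (z*σ/E)²

n = (2.326 × 18.3 / 2.3)²
  = (18.506870)²
  = 342.5042

Round up to the nearest whole number: n = 343

343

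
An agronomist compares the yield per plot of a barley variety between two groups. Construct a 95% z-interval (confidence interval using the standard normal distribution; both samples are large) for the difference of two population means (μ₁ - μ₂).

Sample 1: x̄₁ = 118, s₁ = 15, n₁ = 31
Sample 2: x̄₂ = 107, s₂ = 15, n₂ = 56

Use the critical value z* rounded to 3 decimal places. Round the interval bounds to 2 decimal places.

Both samples are large (n₁ = 31 ≥ 30, n₂ = 56 ≥ 30), so a z-interval for the difference of means applies.

Point estimate: x̄₁ - x̄₂ = 118 - 107 = 11

Standard error: SE = √(s₁²/n₁ + s₂²/n₂)
= √(15²/31 + 15²/56)
= √(7.258065 + 4.017857)
= 3.357964

For 95% confidence, z* = 1.96 (from standard normal table)
Margin of error: E = z* × SE = 1.96 × 3.357964 = 6.5816

Z-interval: (x̄₁ - x̄₂) ± E = 11 ± 6.5816 = (4.4184, 17.5816)

Rounded to 2 decimal places:

(4.42, 17.58)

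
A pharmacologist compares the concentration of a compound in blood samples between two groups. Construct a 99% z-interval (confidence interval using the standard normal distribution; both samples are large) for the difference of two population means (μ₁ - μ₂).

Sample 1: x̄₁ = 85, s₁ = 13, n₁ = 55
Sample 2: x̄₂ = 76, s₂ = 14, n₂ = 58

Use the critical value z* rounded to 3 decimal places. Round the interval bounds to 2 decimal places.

Both samples are large (n₁ = 55 ≥ 30, n₂ = 58 ≥ 30), so a z-interval for the difference of means applies.

Point estimate: x̄₁ - x̄₂ = 85 - 76 = 9

Standard error: SE = √(s₁²/n₁ + s₂²/n₂)
= √(13²/55 + 14²/58)
= √(3.072727 + 3.379310)
= 2.540086

For 99% confidence, z* = 2.576 (from standard normal table)
Margin of error: E = z* × SE = 2.576 × 2.540086 = 6.5433

Z-interval: (x̄₁ - x̄₂) ± E = 9 ± 6.5433 = (2.4567, 15.5433)

Rounded to 2 decimal places:

(2.46, 15.54)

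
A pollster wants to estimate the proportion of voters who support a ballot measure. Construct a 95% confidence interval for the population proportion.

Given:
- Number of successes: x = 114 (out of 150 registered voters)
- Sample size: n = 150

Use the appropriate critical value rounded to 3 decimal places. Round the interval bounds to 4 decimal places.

Sample proportion: p̂ = 114/150 = 0.760000

Check conditions for normal approximation:
  np̂ = 114 ≥ 10 ✓
  n(1-p̂) = 36 ≥ 10 ✓

The sample is large enough, so use a z-interval (normal approximation) for the proportion.

For 95% confidence, z* = 1.96 (from standard normal table)

Standard error: SE = √(p̂(1-p̂)/n) = √(0.760000×0.240000/150) = 0.03487119

Margin of error: E = z* × SE = 1.96 × 0.03487119 = 0.068348

Z-interval: p̂ ± E = 0.760000 ± 0.068348 = (0.691652, 0.828348)

Rounded to 4 decimal places:

(0.6917, 0.8283)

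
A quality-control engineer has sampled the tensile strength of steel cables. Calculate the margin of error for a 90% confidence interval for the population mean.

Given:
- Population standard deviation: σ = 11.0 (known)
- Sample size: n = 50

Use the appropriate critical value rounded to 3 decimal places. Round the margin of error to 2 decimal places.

The population standard deviation σ is known, so use the z-interval margin of error formula.

For 90% confidence, z* = 1.645 (from standard normal table)

Margin of error formula for z-interval: E = z* × σ/√n

E = 1.645 × 11.0/√50
  = 1.645 × 1.555635
  = 2.5590

Rounded to 2 decimal places:

2.56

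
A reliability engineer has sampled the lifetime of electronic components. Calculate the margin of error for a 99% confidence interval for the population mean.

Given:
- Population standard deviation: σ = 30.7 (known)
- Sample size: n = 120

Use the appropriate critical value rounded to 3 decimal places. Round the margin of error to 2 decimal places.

The population standard deviation σ is known, so use the z-interval margin of error formula.

For 99% confidence, z* = 2.576 (from standard normal table)

Margin of error formula for z-interval: E = z* × σ/√n

E = 2.576 × 30.7/√120
  = 2.576 × 2.802514
  = 7.2193

Rounded to 2 decimal places:

7.22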